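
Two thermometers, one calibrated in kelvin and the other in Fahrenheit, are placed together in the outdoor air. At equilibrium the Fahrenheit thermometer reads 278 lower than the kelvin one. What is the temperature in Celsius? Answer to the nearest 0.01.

-46.06°C

Let x be the kelvin reading; then the Fahrenheit reading is 1.8·x - 459.67.
(1.8·x - 459.67) - x = -278  ⇒  (0.8)·x = 181.67  ⇒  x = 227.0875 K.
In Celsius: 227.0875 - 273.15 = -46.06°C.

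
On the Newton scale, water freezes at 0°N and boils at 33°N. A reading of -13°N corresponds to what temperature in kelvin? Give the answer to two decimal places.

233.76 K

Linear interpolation between the fixed points: C = (-13 - 0) × 100 / (33 - 0) = -39.3939°C.
Then -39.3939 + 273.15 = 233.76 K.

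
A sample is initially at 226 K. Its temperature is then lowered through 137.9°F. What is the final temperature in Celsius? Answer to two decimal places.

-123.76°C

Initial temperature in Celsius: 226 - 273.15 = -47.1500°C.
The 137.9°F change is an interval, so only the factor 5/9 applies: -137.9 × 5/9 = -76.6111°C.
Final Celsius temperature: -47.1500 - 76.6111 = -123.7611°C.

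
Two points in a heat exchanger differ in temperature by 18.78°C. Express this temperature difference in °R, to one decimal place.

33.8°R

An interval of 1°C corresponds to 1.8°R.
18.78 × 1.8 = 33.8.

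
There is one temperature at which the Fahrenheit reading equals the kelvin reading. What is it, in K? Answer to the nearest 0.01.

Let K be the kelvin reading. The Fahrenheit reading is F = 1.8·K - 459.67.
Set F = K: 1.8·K - 459.67 = K.
(0.8)·K = 459.67  ⇒  K = 574.59.

574.59 K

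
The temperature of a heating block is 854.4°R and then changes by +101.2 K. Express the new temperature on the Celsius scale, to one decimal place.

Initial temperature in Celsius: (854.4 - 491.67) × 5/9 = 201.5167°C.
The 101.2 K change is an interval; Kelvin and Celsius degrees are the same size, so ΔC = +101.2°C.
Final Celsius temperature: 201.5167 + 101.2000 = 302.7167°C.

302.7°C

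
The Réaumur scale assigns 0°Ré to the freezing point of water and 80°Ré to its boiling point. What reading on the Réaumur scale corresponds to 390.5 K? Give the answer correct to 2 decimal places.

First in Celsius: 390.5 - 273.15 = 117.3500°C.
Linearly onto the Réaumur scale: 0 + (117.3500 / 100) × (80 - 0) = 93.88°Ré.

93.88°Ré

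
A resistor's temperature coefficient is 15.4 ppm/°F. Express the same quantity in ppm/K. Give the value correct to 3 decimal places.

27.720 ppm/K

Since only a temperature interval is involved, the additive offset between the scales drops out.
A change of 1 K is a change of 1.8°F, so per K the value is 15.4 × 1.8 = 27.720.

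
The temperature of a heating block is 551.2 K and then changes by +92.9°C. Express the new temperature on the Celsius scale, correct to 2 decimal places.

Initial temperature in Celsius: 551.2 - 273.15 = 278.0500°C.
Final Celsius temperature: 278.0500 + 92.9000 = 370.9500°C.

370.95°C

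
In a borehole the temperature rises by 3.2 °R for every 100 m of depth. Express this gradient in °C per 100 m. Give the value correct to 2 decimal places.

Since only a temperature interval is involved, the additive offset between the scales drops out.
A change of 1°R is a change of 5/9°C, so 3.2 × 5/9 = 1.78.

1.78 °C/100 m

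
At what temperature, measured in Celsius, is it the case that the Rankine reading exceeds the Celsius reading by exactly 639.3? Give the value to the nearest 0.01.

Let C be the Celsius reading. The Rankine reading is R = 1.8·C + 491.67.
Require R - C = 639.3: (0.8)·C + 491.67 = 639.3.
C = (639.3 - 491.67) / (0.8) = 184.54.

184.54°C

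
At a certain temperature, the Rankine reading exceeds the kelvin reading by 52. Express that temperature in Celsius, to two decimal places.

-208.15°C

Let x be the Rankine reading; then the kelvin reading is 5/9·x.
(5/9·x) - x = -52  ⇒  (-4/9)·x = -52  ⇒  x = 117.0000°R.
In Celsius: (117 - 491.67) × 5/9 = -208.15°C.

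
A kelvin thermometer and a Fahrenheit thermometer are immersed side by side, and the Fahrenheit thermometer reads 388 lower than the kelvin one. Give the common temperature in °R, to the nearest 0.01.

Let x be the kelvin reading; then the Fahrenheit reading is 1.8·x - 459.67.
(1.8·x - 459.67) - x = -388  ⇒  (0.8)·x = 71.67  ⇒  x = 89.5875 K.
In Celsius: 89.5875 - 273.15 = -183.5625°C.
In Rankine: -183.5625 × 1.8 + 491.67 = 161.26°R.

161.26°R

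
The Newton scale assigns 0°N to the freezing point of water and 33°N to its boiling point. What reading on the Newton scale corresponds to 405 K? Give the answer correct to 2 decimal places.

First in Celsius: 405 - 273.15 = 131.8500°C.
Linearly onto the Newton scale: 0 + (131.8500 / 100) × (33 - 0) = 43.51°N.

43.51°N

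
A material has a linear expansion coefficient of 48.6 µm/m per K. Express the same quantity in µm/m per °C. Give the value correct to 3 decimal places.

Since only a temperature interval is involved, the additive offset between the scales drops out.
A change of 1°C is a change of 1 K, so per °C the value is 48.6 × 1 = 48.600.

48.600 µm/m per °C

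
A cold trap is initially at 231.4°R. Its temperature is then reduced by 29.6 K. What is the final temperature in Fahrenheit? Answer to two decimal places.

Initial temperature in Celsius: (231.4 - 491.67) × 5/9 = -144.5944°C.
The 29.6 K change is an interval; Kelvin and Celsius degrees are the same size, so ΔC = -29.6°C.
Final Celsius temperature: -144.5944 - 29.6000 = -174.1944°C.
In Fahrenheit: -174.1944 × 1.8 + 32 = -281.55°F.

-281.55°F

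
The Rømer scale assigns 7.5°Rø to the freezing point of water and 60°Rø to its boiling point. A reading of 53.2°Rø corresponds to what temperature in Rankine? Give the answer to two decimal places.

Linear interpolation between the fixed points: C = (53.2 - 7.5) × 100 / (60 - 7.5) = 87.0476°C.
Then 87.0476 × 1.8 + 491.67 = 648.36°R.

648.36°R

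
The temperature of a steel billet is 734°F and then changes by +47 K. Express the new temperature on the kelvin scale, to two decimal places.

710.15 K

Initial temperature in Celsius: (734 - 32) × 5/9 = 390.0000°C.
The 47 K change is an interval; Kelvin and Celsius degrees are the same size, so ΔC = +47°C.
Final Celsius temperature: 390.0000 + 47.0000 = 437.0000°C.
In kelvin: 437.0000 + 273.15 = 710.15 K.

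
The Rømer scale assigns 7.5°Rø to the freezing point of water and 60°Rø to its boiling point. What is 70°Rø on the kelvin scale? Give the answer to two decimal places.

392.20 K

Linear interpolation between the fixed points: C = (70 - 7.5) × 100 / (60 - 7.5) = 119.0476°C.
Then 119.0476 + 273.15 = 392.20 K.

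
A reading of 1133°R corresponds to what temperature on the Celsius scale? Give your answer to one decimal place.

356.3°C

In Celsius: (1133 - 491.67) × 5/9 = 356.2944°C.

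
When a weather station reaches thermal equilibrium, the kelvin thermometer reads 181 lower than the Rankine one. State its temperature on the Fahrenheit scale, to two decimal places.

Let x be the Rankine reading; then the kelvin reading is 5/9·x.
(5/9·x) - x = -181  ⇒  (-4/9)·x = -181  ⇒  x = 407.2500°R.
In Celsius: (407.25 - 491.67) × 5/9 = -46.9000°C.
In Fahrenheit: -46.9000 × 1.8 + 32 = -52.42°F.

-52.42°F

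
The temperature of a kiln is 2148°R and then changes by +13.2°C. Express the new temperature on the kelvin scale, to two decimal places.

Initial temperature in Celsius: (2148 - 491.67) × 5/9 = 920.1833°C.
Final Celsius temperature: 920.1833 + 13.2000 = 933.3833°C.
In kelvin: 933.3833 + 273.15 = 1206.53 K.

1206.53 K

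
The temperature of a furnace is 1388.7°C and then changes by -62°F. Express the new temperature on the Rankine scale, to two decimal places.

The 62°F change is an interval, so only the factor 5/9 applies: -62 × 5/9 = -34.4444°C.
Final Celsius temperature: 1388.7000 - 34.4444 = 1354.2556°C.
In Rankine: 1354.2556 × 1.8 + 491.67 = 2929.33°R.

2929.33°R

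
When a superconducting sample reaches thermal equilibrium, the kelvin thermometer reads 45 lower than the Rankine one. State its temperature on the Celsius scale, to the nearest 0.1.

Let x be the Rankine reading; then the kelvin reading is 5/9·x.
(5/9·x) - x = -45  ⇒  (-4/9)·x = -45  ⇒  x = 101.2500°R.
In Celsius: (101.25 - 491.67) × 5/9 = -216.9°C.

-216.9°C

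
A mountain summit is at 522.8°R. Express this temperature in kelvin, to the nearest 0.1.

290.4 K

In Celsius: (522.8 - 491.67) × 5/9 = 17.2944°C.
In kelvin: 17.2944 + 273.15 = 290.4 K.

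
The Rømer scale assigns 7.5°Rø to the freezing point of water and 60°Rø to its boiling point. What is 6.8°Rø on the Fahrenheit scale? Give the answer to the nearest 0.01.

29.60°F

Linear interpolation between the fixed points: C = (6.8 - 7.5) × 100 / (60 - 7.5) = -1.3333°C.
Then -1.3333 × 1.8 + 32 = 29.60°F.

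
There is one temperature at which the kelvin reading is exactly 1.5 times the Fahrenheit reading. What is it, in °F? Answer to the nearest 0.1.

270.4°F

Let F be the Fahrenheit reading. The kelvin reading is K = 5/9·F + 255.372.
Require K = 1.5·F: 5/9·F + 255.372 = 1.5·F.
(-17/18)·F = -255.372  ⇒  F = 270.4.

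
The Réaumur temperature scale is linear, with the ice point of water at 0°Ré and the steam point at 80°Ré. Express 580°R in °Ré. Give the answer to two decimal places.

First in Celsius: (580 - 491.67) × 5/9 = 49.0722°C.
Linearly onto the Réaumur scale: 0 + (49.0722 / 100) × (80 - 0) = 39.26°Ré.

39.26°Ré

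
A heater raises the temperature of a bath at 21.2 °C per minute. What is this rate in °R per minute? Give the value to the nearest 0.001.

38.160 °R/minute

Since only a temperature interval is involved, the additive offset between the scales drops out.
A change of 1°C is a change of 1.8°R, so 21.2 × 1.8 = 38.160.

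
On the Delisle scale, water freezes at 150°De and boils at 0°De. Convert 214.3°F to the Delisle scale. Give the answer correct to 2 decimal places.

-1.92°De

First in Celsius: (214.3 - 32) × 5/9 = 101.2778°C.
Linearly onto the Delisle scale: 150 + (101.2778 / 100) × (0 - 150) = -1.92°De.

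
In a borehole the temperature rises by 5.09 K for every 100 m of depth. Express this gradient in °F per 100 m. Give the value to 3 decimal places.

9.162 °F/100 m

The quantity depends on a temperature interval, so only the ratio of degree sizes applies; the offset between the scales is irrelevant.
A change of 1 K is a change of 1.8°F, so 5.09 × 1.8 = 9.162.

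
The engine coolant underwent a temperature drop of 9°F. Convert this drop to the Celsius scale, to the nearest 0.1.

5.0°C

Only the scale ratio 5/9 matters for a change in temperature.
9 × 5/9 = 5.0.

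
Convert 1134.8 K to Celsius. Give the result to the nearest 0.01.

In Celsius: 1134.8 - 273.15 = 861.6500°C.

861.65°C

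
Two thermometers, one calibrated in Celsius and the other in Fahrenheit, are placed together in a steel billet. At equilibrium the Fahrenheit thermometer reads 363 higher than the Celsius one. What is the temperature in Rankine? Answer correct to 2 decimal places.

Let x be the Celsius reading; then the Fahrenheit reading is 1.8·x + 32.
(1.8·x + 32) - x = 363  ⇒  (0.8)·x = 331  ⇒  x = 413.7500°C.
In Rankine: 413.7500 × 1.8 + 491.67 = 1236.42°R.

1236.42°R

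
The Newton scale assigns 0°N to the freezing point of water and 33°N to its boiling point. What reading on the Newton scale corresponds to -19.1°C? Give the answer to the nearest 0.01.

Linearly onto the Newton scale: 0 + (-19.1000 / 100) × (33 - 0) = -6.30°N.

-6.30°N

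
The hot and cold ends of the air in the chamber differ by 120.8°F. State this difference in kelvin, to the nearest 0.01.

67.11 K

For a temperature interval the offset drops out; only the factor 5/9 applies.
120.8 × 5/9 = 67.11.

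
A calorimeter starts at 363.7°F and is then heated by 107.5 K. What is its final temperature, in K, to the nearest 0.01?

564.93 K

Initial temperature in Celsius: (363.7 - 32) × 5/9 = 184.2778°C.
The 107.5 K change is an interval; Kelvin and Celsius degrees are the same size, so ΔC = +107.5°C.
Final Celsius temperature: 184.2778 + 107.5000 = 291.7778°C.
In kelvin: 291.7778 + 273.15 = 564.93 K.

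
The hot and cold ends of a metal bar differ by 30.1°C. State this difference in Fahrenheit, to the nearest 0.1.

For a temperature interval the offset drops out; only the factor 1.8 applies.
30.1 × 1.8 = 54.2.

54.2°F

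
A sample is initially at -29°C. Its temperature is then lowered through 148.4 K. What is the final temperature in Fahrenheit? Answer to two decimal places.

The 148.4 K change is an interval; Kelvin and Celsius degrees are the same size, so ΔC = -148.4°C.
Final Celsius temperature: -29.0000 - 148.4000 = -177.4000°C.
In Fahrenheit: -177.4000 × 1.8 + 32 = -287.32°F.

-287.32°F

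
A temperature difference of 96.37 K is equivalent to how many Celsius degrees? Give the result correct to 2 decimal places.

96.37°C

Kelvin and Celsius degrees are the same size, so the interval is unchanged: 96.37.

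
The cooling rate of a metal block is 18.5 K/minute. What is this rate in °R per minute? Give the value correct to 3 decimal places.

The quantity depends on a temperature interval, so only the ratio of degree sizes applies; the offset between the scales is irrelevant.
A change of 1 K is a change of 1.8°R, so 18.5 × 1.8 = 33.300.

33.300 °R/minute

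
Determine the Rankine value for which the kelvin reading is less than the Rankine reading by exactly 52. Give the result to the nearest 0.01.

Let R be the Rankine reading. The kelvin reading is K = 5/9·R.
Require K - R = -52: (-4/9)·R = -52.
R = (-52) / (-4/9) = 117.00.

117.00°R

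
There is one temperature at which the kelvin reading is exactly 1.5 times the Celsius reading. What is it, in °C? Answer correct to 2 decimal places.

Let C be the Celsius reading. The kelvin reading is K = 1·C + 273.15.
Require K = 1.5·C: 1·C + 273.15 = 1.5·C.
(-0.5)·C = -273.15  ⇒  C = 546.30.

546.30°C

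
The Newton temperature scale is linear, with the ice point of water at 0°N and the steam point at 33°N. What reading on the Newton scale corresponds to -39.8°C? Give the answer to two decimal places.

-13.13°N

Linearly onto the Newton scale: 0 + (-39.8000 / 100) × (33 - 0) = -13.13°N.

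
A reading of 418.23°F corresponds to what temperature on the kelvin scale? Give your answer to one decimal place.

487.7 K

In Celsius: (418.23 - 32) × 5/9 = 214.5722°C.
In kelvin: 214.5722 + 273.15 = 487.7 K.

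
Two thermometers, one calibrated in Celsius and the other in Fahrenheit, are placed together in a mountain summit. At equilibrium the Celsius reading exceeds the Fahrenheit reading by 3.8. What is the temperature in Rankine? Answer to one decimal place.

411.1°R

Let x be the Celsius reading; then the Fahrenheit reading is 1.8·x + 32.
(1.8·x + 32) - x = -3.8  ⇒  (0.8)·x = -35.8  ⇒  x = -44.7500°C.
In Rankine: -44.7500 × 1.8 + 491.67 = 411.1°R.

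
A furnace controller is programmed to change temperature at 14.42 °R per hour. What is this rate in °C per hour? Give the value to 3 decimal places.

8.011 °C/hour

Since only a temperature interval is involved, the additive offset between the scales drops out.
A change of 1°R is a change of 5/9°C, so 14.42 × 5/9 = 8.011.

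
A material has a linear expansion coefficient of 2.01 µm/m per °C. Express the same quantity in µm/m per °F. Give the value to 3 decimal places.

1.117 µm/m per °F

Since only a temperature interval is involved, the additive offset between the scales drops out.
A change of 1°F is a change of 5/9°C, so per °F the value is 2.01 × 5/9 = 1.117.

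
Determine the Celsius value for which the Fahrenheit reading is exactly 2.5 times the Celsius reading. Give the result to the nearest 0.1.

Let C be the Celsius reading. The Fahrenheit reading is F = 1.8·C + 32.
Require F = 2.5·C: 1.8·C + 32 = 2.5·C.
(-0.7)·C = -32  ⇒  C = 45.7.

45.7°C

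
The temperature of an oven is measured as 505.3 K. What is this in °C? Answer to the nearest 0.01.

In Celsius: 505.3 - 273.15 = 232.1500°C.

232.15°C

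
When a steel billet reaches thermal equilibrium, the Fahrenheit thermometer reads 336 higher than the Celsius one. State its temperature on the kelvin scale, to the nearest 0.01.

Let x be the Celsius reading; then the Fahrenheit reading is 1.8·x + 32.
(1.8·x + 32) - x = 336  ⇒  (0.8)·x = 304  ⇒  x = 380.0000°C.
In kelvin: 380.0000 + 273.15 = 653.15 K.

653.15 K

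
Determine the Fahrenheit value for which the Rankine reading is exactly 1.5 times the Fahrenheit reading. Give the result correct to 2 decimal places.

Let F be the Fahrenheit reading. The Rankine reading is R = 1·F + 459.67.
Require R = 1.5·F: 1·F + 459.67 = 1.5·F.
(-0.5)·F = -459.67  ⇒  F = 919.34.

919.34°F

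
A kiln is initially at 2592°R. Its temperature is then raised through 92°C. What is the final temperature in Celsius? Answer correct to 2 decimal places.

Initial temperature in Celsius: (2592 - 491.67) × 5/9 = 1166.8500°C.
Final Celsius temperature: 1166.8500 + 92.0000 = 1258.8500°C.

1258.85°C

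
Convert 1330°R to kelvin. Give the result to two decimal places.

738.89 K

In Celsius: (1330 - 491.67) × 5/9 = 465.7389°C.
In kelvin: 465.7389 + 273.15 = 738.89 K.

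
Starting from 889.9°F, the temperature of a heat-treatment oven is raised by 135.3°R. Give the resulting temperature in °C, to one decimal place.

Initial temperature in Celsius: (889.9 - 32) × 5/9 = 476.6111°C.
The 135.3°R change is an interval, so only the factor 5/9 applies: +135.3 × 5/9 = +75.1667°C.
Final Celsius temperature: 476.6111 + 75.1667 = 551.7778°C.

551.8°C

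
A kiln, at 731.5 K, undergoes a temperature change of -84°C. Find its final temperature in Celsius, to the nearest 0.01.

Initial temperature in Celsius: 731.5 - 273.15 = 458.3500°C.
Final Celsius temperature: 458.3500 - 84.0000 = 374.3500°C.

374.35°C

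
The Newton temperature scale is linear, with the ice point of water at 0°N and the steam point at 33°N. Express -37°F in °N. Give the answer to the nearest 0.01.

-12.65°N

First in Celsius: (-37 - 32) × 5/9 = -38.3333°C.
Linearly onto the Newton scale: 0 + (-38.3333 / 100) × (33 - 0) = -12.65°N.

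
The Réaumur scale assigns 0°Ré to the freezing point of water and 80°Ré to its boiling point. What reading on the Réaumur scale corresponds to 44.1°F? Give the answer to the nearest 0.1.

5.4°Ré

First in Celsius: (44.1 - 32) × 5/9 = 6.7222°C.
Linearly onto the Réaumur scale: 0 + (6.7222 / 100) × (80 - 0) = 5.4°Ré.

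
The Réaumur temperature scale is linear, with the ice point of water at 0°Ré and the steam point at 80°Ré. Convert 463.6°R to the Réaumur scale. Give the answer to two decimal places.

First in Celsius: (463.6 - 491.67) × 5/9 = -15.5944°C.
Linearly onto the Réaumur scale: 0 + (-15.5944 / 100) × (80 - 0) = -12.48°Ré.

-12.48°Ré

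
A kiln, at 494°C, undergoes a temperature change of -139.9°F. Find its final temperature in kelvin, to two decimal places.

689.43 K

The 139.9°F change is an interval, so only the factor 5/9 applies: -139.9 × 5/9 = -77.7222°C.
Final Celsius temperature: 494.0000 - 77.7222 = 416.2778°C.
In kelvin: 416.2778 + 273.15 = 689.43 K.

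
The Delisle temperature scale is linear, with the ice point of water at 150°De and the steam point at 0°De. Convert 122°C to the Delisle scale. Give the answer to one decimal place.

-33.0°De

Linearly onto the Delisle scale: 150 + (122.0000 / 100) × (0 - 150) = -33.0°De.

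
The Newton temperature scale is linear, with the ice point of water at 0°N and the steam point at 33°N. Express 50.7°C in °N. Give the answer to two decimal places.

16.73°N

Linearly onto the Newton scale: 0 + (50.7000 / 100) × (33 - 0) = 16.73°N.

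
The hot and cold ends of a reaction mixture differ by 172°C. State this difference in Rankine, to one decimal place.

309.6°R

For a temperature interval the offset drops out; only the factor 1.8 applies.
172 × 1.8 = 309.6.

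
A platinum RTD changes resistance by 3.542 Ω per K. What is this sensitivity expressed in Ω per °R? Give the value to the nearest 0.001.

1.968 Ω per °R

The quantity depends on a temperature interval, so only the ratio of degree sizes applies; the offset between the scales is irrelevant.
A change of 1°R is a change of 5/9 K, so per °R the value is 3.542 × 5/9 = 1.968.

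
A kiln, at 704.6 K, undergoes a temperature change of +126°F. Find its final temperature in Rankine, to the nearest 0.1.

Initial temperature in Celsius: 704.6 - 273.15 = 431.4500°C.
The 126°F change is an interval, so only the factor 5/9 applies: +126 × 5/9 = +70.0000°C.
Final Celsius temperature: 431.4500 + 70.0000 = 501.4500°C.
In Rankine: 501.4500 × 1.8 + 491.67 = 1394.3°R.

1394.3°R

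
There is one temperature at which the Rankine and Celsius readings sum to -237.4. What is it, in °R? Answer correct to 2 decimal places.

22.98°R

Let R be the Rankine reading. The Celsius reading is C = 5/9·R - 273.15.
Require R + C = -237.4: (14/9)·R - 273.15 = -237.4.
R = (-237.4 + 273.15) / (14/9) = 22.98.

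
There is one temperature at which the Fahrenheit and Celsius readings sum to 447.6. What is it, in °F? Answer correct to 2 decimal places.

Let F be the Fahrenheit reading. The Celsius reading is C = 5/9·F - 17.7778.
Require F + C = 447.6: (14/9)·F - 17.7778 = 447.6.
F = (447.6 + 17.7778) / (14/9) = 299.17.

299.17°F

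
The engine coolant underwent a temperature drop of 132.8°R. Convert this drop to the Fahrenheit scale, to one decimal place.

132.8°F

Rankine and Fahrenheit degrees are the same size, so the interval is unchanged: 132.8.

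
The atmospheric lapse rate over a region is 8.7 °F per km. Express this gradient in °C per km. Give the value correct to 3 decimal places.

4.833 °C/km

Since only a temperature interval is involved, the additive offset between the scales drops out.
A change of 1°F is a change of 5/9°C, so 8.7 × 5/9 = 4.833.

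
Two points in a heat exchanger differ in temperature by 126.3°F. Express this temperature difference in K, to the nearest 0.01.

Only the scale ratio 5/9 matters for a change in temperature.
126.3 × 5/9 = 70.17.

70.17 K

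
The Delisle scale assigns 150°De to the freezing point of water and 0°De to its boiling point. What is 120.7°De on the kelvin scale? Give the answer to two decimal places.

292.68 K

Linear interpolation between the fixed points: C = (120.7 - 150) × 100 / (0 - 150) = 19.5333°C.
Then 19.5333 + 273.15 = 292.68 K.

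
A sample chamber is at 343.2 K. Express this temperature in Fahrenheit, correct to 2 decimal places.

In Celsius: 343.2 - 273.15 = 70.0500°C.
In Fahrenheit: 70.0500 × 1.8 + 32 = 158.09°F.

158.09°F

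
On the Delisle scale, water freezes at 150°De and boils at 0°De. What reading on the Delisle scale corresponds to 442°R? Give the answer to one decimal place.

191.4°De

First in Celsius: (442 - 491.67) × 5/9 = -27.5944°C.
Linearly onto the Delisle scale: 150 + (-27.5944 / 100) × (0 - 150) = 191.4°De.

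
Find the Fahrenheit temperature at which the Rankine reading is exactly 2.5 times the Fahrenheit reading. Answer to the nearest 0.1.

306.4°F

Let F be the Fahrenheit reading. The Rankine reading is R = 1·F + 459.67.
Require R = 2.5·F: 1·F + 459.67 = 2.5·F.
(-1.5)·F = -459.67  ⇒  F = 306.4.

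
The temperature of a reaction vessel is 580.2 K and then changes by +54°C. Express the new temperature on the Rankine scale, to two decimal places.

1141.56°R

Initial temperature in Celsius: 580.2 - 273.15 = 307.0500°C.
Final Celsius temperature: 307.0500 + 54.0000 = 361.0500°C.
In Rankine: 361.0500 × 1.8 + 491.67 = 1141.56°R.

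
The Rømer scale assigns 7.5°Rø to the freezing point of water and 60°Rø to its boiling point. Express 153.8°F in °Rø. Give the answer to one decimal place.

First in Celsius: (153.8 - 32) × 5/9 = 67.6667°C.
Linearly onto the Rømer scale: 7.5 + (67.6667 / 100) × (60 - 7.5) = 43.0°Rø.

43.0°Rø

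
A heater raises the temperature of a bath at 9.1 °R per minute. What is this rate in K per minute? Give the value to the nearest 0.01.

5.06 K/minute

Since only a temperature interval is involved, the additive offset between the scales drops out.
A change of 1°R is a change of 5/9 K, so 9.1 × 5/9 = 5.06.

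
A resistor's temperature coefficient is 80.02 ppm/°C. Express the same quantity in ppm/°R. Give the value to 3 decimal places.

44.456 ppm/°R

Since only a temperature interval is involved, the additive offset between the scales drops out.
A change of 1°R is a change of 5/9°C, so per °R the value is 80.02 × 5/9 = 44.456.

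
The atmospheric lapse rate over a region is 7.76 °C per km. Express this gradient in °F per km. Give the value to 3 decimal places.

The quantity depends on a temperature interval, so only the ratio of degree sizes applies; the offset between the scales is irrelevant.
A change of 1°C is a change of 1.8°F, so 7.76 × 1.8 = 13.968.

13.968 °F/km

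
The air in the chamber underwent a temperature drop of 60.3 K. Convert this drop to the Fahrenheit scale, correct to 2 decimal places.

For a temperature interval the offset drops out; only the factor 1.8 applies.
60.3 × 1.8 = 108.54.

108.54°F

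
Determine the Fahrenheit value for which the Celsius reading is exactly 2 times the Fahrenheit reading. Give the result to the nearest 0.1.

-12.3°F

Let F be the Fahrenheit reading. The Celsius reading is C = 5/9·F - 17.7778.
Require C = 2·F: 5/9·F - 17.7778 = 2·F.
(-13/9)·F = 17.7778  ⇒  F = -12.3.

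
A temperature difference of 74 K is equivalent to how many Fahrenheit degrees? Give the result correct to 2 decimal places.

An interval of 1 K corresponds to 1.8°F.
74 × 1.8 = 133.20.

133.20°F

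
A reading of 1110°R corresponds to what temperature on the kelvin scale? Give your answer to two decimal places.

In Celsius: (1110 - 491.67) × 5/9 = 343.5167°C.
In kelvin: 343.5167 + 273.15 = 616.67 K.

616.67 K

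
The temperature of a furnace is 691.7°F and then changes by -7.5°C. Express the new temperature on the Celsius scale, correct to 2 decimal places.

Initial temperature in Celsius: (691.7 - 32) × 5/9 = 366.5000°C.
Final Celsius temperature: 366.5000 - 7.5000 = 359.0000°C.

359.00°C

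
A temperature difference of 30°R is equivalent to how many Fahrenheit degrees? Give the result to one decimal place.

Rankine and Fahrenheit degrees are the same size, so the interval is unchanged: 30.0.

30.0°F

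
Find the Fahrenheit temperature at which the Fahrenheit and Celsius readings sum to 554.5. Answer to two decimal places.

Let F be the Fahrenheit reading. The Celsius reading is C = 5/9·F - 17.7778.
Require F + C = 554.5: (14/9)·F - 17.7778 = 554.5.
F = (554.5 + 17.7778) / (14/9) = 367.89.

367.89°F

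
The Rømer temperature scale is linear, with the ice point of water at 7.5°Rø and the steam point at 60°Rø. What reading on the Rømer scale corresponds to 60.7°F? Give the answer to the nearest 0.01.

15.87°Rø

First in Celsius: (60.7 - 32) × 5/9 = 15.9444°C.
Linearly onto the Rømer scale: 7.5 + (15.9444 / 100) × (60 - 7.5) = 15.87°Rø.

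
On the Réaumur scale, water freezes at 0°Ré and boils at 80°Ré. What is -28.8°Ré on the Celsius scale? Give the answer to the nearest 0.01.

Linear interpolation between the fixed points: C = (-28.8 - 0) × 100 / (80 - 0) = -36.0000°C.

-36.00°C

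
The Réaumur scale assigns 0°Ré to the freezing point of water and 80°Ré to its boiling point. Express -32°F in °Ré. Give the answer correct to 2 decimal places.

-28.44°Ré

First in Celsius: (-32 - 32) × 5/9 = -35.5556°C.
Linearly onto the Réaumur scale: 0 + (-35.5556 / 100) × (80 - 0) = -28.44°Ré.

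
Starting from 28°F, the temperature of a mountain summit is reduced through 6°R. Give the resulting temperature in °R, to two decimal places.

481.67°R

Initial temperature in Celsius: (28 - 32) × 5/9 = -2.2222°C.
The 6°R change is an interval, so only the factor 5/9 applies: -6 × 5/9 = -3.3333°C.
Final Celsius temperature: -2.2222 - 3.3333 = -5.5556°C.
In Rankine: -5.5556 × 1.8 + 491.67 = 481.67°R.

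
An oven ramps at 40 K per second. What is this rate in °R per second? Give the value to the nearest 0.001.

The quantity depends on a temperature interval, so only the ratio of degree sizes applies; the offset between the scales is irrelevant.
A change of 1 K is a change of 1.8°R, so 40 × 1.8 = 72.000.

72.000 °R/second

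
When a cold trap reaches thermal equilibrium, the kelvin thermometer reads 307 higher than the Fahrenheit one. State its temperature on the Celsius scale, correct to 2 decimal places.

Let x be the Fahrenheit reading; then the kelvin reading is 5/9·x + 255.372.
(5/9·x + 255.372) - x = 307  ⇒  (-4/9)·x = 51.6278  ⇒  x = -116.1625°F.
In Celsius: (-116.1625 - 32) × 5/9 = -82.31°C.

-82.31°C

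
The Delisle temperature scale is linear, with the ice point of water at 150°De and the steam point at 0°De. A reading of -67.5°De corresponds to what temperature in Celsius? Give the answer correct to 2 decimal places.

Linear interpolation between the fixed points: C = (-67.5 - 150) × 100 / (0 - 150) = 145.0000°C.

145.00°C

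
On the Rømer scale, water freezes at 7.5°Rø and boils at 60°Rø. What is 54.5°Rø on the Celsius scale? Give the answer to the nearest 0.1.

Linear interpolation between the fixed points: C = (54.5 - 7.5) × 100 / (60 - 7.5) = 89.5238°C.

89.5°C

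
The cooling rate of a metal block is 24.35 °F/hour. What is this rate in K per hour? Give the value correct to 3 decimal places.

13.528 K/hour

Since only a temperature interval is involved, the additive offset between the scales drops out.
A change of 1°F is a change of 5/9 K, so 24.35 × 5/9 = 13.528.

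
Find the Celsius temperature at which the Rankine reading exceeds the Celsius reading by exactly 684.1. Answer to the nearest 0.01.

240.54°C

Let C be the Celsius reading. The Rankine reading is R = 1.8·C + 491.67.
Require R - C = 684.1: (0.8)·C + 491.67 = 684.1.
C = (684.1 - 491.67) / (0.8) = 240.54.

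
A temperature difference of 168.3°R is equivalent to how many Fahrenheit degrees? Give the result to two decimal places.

168.30°F

Rankine and Fahrenheit degrees are the same size, so the interval is unchanged: 168.30.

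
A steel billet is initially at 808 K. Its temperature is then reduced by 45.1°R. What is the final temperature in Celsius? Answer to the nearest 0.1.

509.8°C

Initial temperature in Celsius: 808 - 273.15 = 534.8500°C.
The 45.1°R change is an interval, so only the factor 5/9 applies: -45.1 × 5/9 = -25.0556°C.
Final Celsius temperature: 534.8500 - 25.0556 = 509.7944°C.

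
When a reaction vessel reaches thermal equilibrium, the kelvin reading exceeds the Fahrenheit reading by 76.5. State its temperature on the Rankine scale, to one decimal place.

Let x be the Fahrenheit reading; then the kelvin reading is 5/9·x + 255.372.
(5/9·x + 255.372) - x = 76.5  ⇒  (-4/9)·x = -178.872  ⇒  x = 402.4625°F.
In Celsius: (402.4625 - 32) × 5/9 = 205.8125°C.
In Rankine: 205.8125 × 1.8 + 491.67 = 862.1°R.

862.1°R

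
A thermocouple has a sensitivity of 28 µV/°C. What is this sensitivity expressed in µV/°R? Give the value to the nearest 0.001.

The quantity depends on a temperature interval, so only the ratio of degree sizes applies; the offset between the scales is irrelevant.
A change of 1°R is a change of 5/9°C, so per °R the value is 28 × 5/9 = 15.556.

15.556 µV/°R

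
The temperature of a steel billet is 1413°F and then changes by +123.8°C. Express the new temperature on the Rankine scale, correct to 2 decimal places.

Initial temperature in Celsius: (1413 - 32) × 5/9 = 767.2222°C.
Final Celsius temperature: 767.2222 + 123.8000 = 891.0222°C.
In Rankine: 891.0222 × 1.8 + 491.67 = 2095.51°R.

2095.51°R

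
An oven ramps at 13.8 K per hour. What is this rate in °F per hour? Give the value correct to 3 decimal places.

24.840 °F/hour

The quantity depends on a temperature interval, so only the ratio of degree sizes applies; the offset between the scales is irrelevant.
A change of 1 K is a change of 1.8°F, so 13.8 × 1.8 = 24.840.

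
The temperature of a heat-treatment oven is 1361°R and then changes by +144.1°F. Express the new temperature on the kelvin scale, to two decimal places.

836.17 K

Initial temperature in Celsius: (1361 - 491.67) × 5/9 = 482.9611°C.
The 144.1°F change is an interval, so only the factor 5/9 applies: +144.1 × 5/9 = +80.0556°C.
Final Celsius temperature: 482.9611 + 80.0556 = 563.0167°C.
In kelvin: 563.0167 + 273.15 = 836.17 K.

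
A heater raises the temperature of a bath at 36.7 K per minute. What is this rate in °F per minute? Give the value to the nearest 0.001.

The quantity depends on a temperature interval, so only the ratio of degree sizes applies; the offset between the scales is irrelevant.
A change of 1 K is a change of 1.8°F, so 36.7 × 1.8 = 66.060.

66.060 °F/minute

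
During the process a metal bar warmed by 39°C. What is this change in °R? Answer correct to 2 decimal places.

70.20°R

For a temperature interval the offset drops out; only the factor 1.8 applies.
39 × 1.8 = 70.20.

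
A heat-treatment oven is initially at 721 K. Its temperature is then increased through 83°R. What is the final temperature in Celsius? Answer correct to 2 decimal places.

Initial temperature in Celsius: 721 - 273.15 = 447.8500°C.
The 83°R change is an interval, so only the factor 5/9 applies: +83 × 5/9 = +46.1111°C.
Final Celsius temperature: 447.8500 + 46.1111 = 493.9611°C.

493.96°C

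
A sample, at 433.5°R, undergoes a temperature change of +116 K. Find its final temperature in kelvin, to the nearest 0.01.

Initial temperature in Celsius: (433.5 - 491.67) × 5/9 = -32.3167°C.
The 116 K change is an interval; Kelvin and Celsius degrees are the same size, so ΔC = +116°C.
Final Celsius temperature: -32.3167 + 116.0000 = 83.6833°C.
In kelvin: 83.6833 + 273.15 = 356.83 K.

356.83 K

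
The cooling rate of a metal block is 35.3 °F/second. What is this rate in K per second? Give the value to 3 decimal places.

Since only a temperature interval is involved, the additive offset between the scales drops out.
A change of 1°F is a change of 5/9 K, so 35.3 × 5/9 = 19.611.

19.611 K/second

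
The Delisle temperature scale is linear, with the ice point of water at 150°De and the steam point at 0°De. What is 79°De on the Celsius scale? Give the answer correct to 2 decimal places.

47.33°C

Linear interpolation between the fixed points: C = (79 - 150) × 100 / (0 - 150) = 47.3333°C.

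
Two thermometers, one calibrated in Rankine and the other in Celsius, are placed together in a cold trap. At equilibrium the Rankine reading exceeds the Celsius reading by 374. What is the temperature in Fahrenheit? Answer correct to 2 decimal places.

Let x be the Rankine reading; then the Celsius reading is 5/9·x - 273.15.
(5/9·x - 273.15) - x = -374  ⇒  (-4/9)·x = -100.85  ⇒  x = 226.9125°R.
In Celsius: (226.9125 - 491.67) × 5/9 = -147.0875°C.
In Fahrenheit: -147.0875 × 1.8 + 32 = -232.76°F.

-232.76°F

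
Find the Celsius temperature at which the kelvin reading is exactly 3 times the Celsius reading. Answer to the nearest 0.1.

136.6°C

Let C be the Celsius reading. The kelvin reading is K = 1·C + 273.15.
Require K = 3·C: 1·C + 273.15 = 3·C.
(-2)·C = -273.15  ⇒  C = 136.6.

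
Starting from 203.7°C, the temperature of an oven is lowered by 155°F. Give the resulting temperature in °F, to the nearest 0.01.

The 155°F change is an interval, so only the factor 5/9 applies: -155 × 5/9 = -86.1111°C.
Final Celsius temperature: 203.7000 - 86.1111 = 117.5889°C.
In Fahrenheit: 117.5889 × 1.8 + 32 = 243.66°F.

243.66°F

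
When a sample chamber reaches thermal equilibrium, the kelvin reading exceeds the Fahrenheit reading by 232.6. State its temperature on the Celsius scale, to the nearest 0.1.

Let x be the Fahrenheit reading; then the kelvin reading is 5/9·x + 255.372.
(5/9·x + 255.372) - x = 232.6  ⇒  (-4/9)·x = -22.7722  ⇒  x = 51.2375°F.
In Celsius: (51.2375 - 32) × 5/9 = 10.7°C.

10.7°C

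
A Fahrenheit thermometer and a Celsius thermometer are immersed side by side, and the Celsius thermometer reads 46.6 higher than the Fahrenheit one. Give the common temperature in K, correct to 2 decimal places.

Let x be the Fahrenheit reading; then the Celsius reading is 5/9·x - 17.7778.
(5/9·x - 17.7778) - x = 46.6  ⇒  (-4/9)·x = 64.3778  ⇒  x = -144.8500°F.
In Celsius: (-144.85 - 32) × 5/9 = -98.2500°C.
In kelvin: -98.2500 + 273.15 = 174.90 K.

174.90 K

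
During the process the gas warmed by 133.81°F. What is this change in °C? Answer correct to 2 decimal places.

74.34°C

For a temperature interval the offset drops out; only the factor 5/9 applies.
133.81 × 5/9 = 74.34.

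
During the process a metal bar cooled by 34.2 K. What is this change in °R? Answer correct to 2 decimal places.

61.56°R

An interval of 1 K corresponds to 1.8°R.
34.2 × 1.8 = 61.56.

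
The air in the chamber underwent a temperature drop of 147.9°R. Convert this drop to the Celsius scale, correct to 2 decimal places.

82.17°C

For a temperature interval the offset drops out; only the factor 5/9 applies.
147.9 × 5/9 = 82.17.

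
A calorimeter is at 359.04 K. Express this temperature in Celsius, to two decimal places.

85.89°C

In Celsius: 359.04 - 273.15 = 85.8900°C.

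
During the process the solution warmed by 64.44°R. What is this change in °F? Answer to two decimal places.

Rankine and Fahrenheit degrees are the same size, so the interval is unchanged: 64.44.

64.44°F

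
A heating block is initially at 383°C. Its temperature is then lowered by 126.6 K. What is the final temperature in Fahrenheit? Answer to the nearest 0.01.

493.52°F

The 126.6 K change is an interval; Kelvin and Celsius degrees are the same size, so ΔC = -126.6°C.
Final Celsius temperature: 383.0000 - 126.6000 = 256.4000°C.
In Fahrenheit: 256.4000 × 1.8 + 32 = 493.52°F.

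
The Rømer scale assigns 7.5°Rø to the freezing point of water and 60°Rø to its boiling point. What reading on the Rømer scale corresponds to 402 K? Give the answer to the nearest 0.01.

First in Celsius: 402 - 273.15 = 128.8500°C.
Linearly onto the Rømer scale: 7.5 + (128.8500 / 100) × (60 - 7.5) = 75.15°Rø.

75.15°Rø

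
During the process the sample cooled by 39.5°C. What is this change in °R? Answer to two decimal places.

71.10°R

Only the scale ratio 1.8 matters for a change in temperature.
39.5 × 1.8 = 71.10.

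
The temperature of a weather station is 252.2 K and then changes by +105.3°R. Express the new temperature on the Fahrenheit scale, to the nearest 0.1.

99.6°F

Initial temperature in Celsius: 252.2 - 273.15 = -20.9500°C.
The 105.3°R change is an interval, so only the factor 5/9 applies: +105.3 × 5/9 = +58.5000°C.
Final Celsius temperature: -20.9500 + 58.5000 = 37.5500°C.
In Fahrenheit: 37.5500 × 1.8 + 32 = 99.6°F.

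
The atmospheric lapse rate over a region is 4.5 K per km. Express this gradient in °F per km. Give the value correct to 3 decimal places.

The quantity depends on a temperature interval, so only the ratio of degree sizes applies; the offset between the scales is irrelevant.
A change of 1 K is a change of 1.8°F, so 4.5 × 1.8 = 8.100.

8.100 °F/km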